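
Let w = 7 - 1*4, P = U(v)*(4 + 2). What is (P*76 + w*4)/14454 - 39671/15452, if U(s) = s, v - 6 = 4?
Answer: -27931005/12407956 ≈ -2.2511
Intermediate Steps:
v = 10 (v = 6 + 4 = 10)
P = 60 (P = 10*(4 + 2) = 10*6 = 60)
w = 3 (w = 7 - 4 = 3)
(P*76 + w*4)/14454 - 39671/15452 = (60*76 + 3*4)/14454 - 39671/15452 = (4560 + 12)*(1/14454) - 39671*1/15452 = 4572*(1/14454) - 39671/15452 = 254/803 - 39671/15452 = -27931005/12407956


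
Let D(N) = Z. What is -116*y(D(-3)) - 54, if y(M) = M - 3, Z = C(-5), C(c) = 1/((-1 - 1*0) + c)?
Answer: 940/3 ≈ 313.33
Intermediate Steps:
C(c) = 1/(-1 + c) (C(c) = 1/((-1 + 0) + c) = 1/(-1 + c))
Z = -1/6 (Z = 1/(-1 - 5) = 1/(-6) = -1/6 ≈ -0.16667)
D(N) = -1/6
y(M) = -3 + M
-116*y(D(-3)) - 54 = -116*(-3 - 1/6) - 54 = -116*(-19/6) - 54 = 1102/3 - 54 = 940/3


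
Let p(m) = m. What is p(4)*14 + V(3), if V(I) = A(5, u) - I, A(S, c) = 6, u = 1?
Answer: 59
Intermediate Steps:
V(I) = 6 - I
p(4)*14 + V(3) = 4*14 + (6 - 1*3) = 56 + (6 - 3) = 56 + 3 = 59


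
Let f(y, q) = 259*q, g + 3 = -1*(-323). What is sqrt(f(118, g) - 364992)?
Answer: 16*I*sqrt(1102) ≈ 531.14*I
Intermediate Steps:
g = 320 (g = -3 - 1*(-323) = -3 + 323 = 320)
sqrt(f(118, g) - 364992) = sqrt(259*320 - 364992) = sqrt(82880 - 364992) = sqrt(-282112) = 16*I*sqrt(1102)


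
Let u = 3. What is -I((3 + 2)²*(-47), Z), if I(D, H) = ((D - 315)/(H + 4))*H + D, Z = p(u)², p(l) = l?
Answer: 28685/13 ≈ 2206.5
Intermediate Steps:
Z = 9 (Z = 3² = 9)
I(D, H) = D + H*(-315 + D)/(4 + H) (I(D, H) = ((-315 + D)/(4 + H))*H + D = H*(-315 + D)/(4 + H) + D = D + H*(-315 + D)/(4 + H))
-I((3 + 2)²*(-47), Z) = -(-315*9 + 4*((3 + 2)²*(-47)) + 2*((3 + 2)²*(-47))*9)/(4 + 9) = -(-2835 + 4*(5²*(-47)) + 2*(5²*(-47))*9)/13 = -(-2835 + 4*(25*(-47)) + 2*(25*(-47))*9)/13 = -(-2835 + 4*(-1175) + 2*(-1175)*9)/13 = -(-2835 - 4700 - 21150)/13 = -(-28685)/13 = -1*(-28685/13) = 28685/13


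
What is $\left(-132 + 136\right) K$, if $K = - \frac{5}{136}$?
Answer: $- \frac{5}{34} \approx -0.14706$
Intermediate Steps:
$K = - \frac{5}{136}$ ($K = \left(-5\right) \frac{1}{136} = - \frac{5}{136} \approx -0.036765$)
$\left(-132 + 136\right) K = \left(-132 + 136\right) \left(- \frac{5}{136}\right) = 4 \left(- \frac{5}{136}\right) = - \frac{5}{34}$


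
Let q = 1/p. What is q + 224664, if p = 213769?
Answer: 48026198617/213769 ≈ 2.2466e+5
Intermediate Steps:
q = 1/213769 ≈ 4.6779e-6
q + 224664 = 1/213769 + 224664 = 48026198617/213769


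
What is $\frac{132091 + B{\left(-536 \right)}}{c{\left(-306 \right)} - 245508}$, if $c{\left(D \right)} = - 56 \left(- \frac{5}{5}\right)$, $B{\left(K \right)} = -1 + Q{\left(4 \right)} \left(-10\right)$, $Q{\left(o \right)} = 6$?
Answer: $- \frac{66015}{122726} \approx -0.53791$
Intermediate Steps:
$B{\left(K \right)} = -61$ ($B{\left(K \right)} = -1 + 6 \left(-10\right) = -1 - 60 = -61$)
$c{\left(D \right)} = 56$ ($c{\left(D \right)} = - 56 \left(\left(-5\right) \frac{1}{5}\right) = \left(-56\right) \left(-1\right) = 56$)
$\frac{132091 + B{\left(-536 \right)}}{c{\left(-306 \right)} - 245508} = \frac{132091 - 61}{56 - 245508} = \frac{132030}{-245452} = 132030 \left(- \frac{1}{245452}\right) = - \frac{66015}{122726}$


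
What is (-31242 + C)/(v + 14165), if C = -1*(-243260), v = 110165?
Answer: 106009/62165 ≈ 1.7053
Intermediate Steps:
C = 243260
(-31242 + C)/(v + 14165) = (-31242 + 243260)/(110165 + 14165) = 212018/124330 = 212018*(1/124330) = 106009/62165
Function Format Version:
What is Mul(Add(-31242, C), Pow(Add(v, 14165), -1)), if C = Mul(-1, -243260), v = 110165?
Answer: Rational(106009, 62165) ≈ 1.7053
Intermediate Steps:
C = 243260
Mul(Add(-31242, C), Pow(Add(v, 14165), -1)) = Mul(Add(-31242, 243260), Pow(Add(110165, 14165), -1)) = Mul(212018, Pow(124330, -1)) = Mul(212018, Rational(1, 124330)) = Rational(106009, 62165)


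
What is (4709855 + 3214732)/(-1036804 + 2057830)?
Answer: 2641529/340342 ≈ 7.7614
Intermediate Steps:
(4709855 + 3214732)/(-1036804 + 2057830) = 7924587/1021026 = 7924587*(1/1021026) = 2641529/340342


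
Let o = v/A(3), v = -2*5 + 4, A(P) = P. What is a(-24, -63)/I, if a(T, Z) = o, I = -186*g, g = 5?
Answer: 1/465 ≈ 0.0021505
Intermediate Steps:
v = -6 (v = -10 + 4 = -6)
I = -930 (I = -186*5 = -930)
o = -2 (o = -6/3 = -6*⅓ = -2)
a(T, Z) = -2
a(-24, -63)/I = -2/(-930) = -2*(-1/930) = 1/465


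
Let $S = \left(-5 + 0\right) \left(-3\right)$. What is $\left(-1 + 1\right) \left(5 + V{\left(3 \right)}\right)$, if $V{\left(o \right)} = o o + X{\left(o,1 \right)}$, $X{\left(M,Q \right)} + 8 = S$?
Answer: $0$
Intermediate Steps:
$S = 15$ ($S = \left(-5\right) \left(-3\right) = 15$)
$X{\left(M,Q \right)} = 7$ ($X{\left(M,Q \right)} = -8 + 15 = 7$)
$V{\left(o \right)} = 7 + o^{2}$ ($V{\left(o \right)} = o o + 7 = o^{2} + 7 = 7 + o^{2}$)
$\left(-1 + 1\right) \left(5 + V{\left(3 \right)}\right) = \left(-1 + 1\right) \left(5 + \left(7 + 3^{2}\right)\right) = 0 \left(5 + \left(7 + 9\right)\right) = 0 \left(5 + 16\right) = 0 \cdot 21 = 0$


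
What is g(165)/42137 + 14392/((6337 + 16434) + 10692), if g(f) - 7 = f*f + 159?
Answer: 1523020737/1410030431 ≈ 1.0801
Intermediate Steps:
g(f) = 166 + f² (g(f) = 7 + (f*f + 159) = 7 + (f² + 159) = 7 + (159 + f²) = 166 + f²)
g(165)/42137 + 14392/((6337 + 16434) + 10692) = (166 + 165²)/42137 + 14392/((6337 + 16434) + 10692) = (166 + 27225)*(1/42137) + 14392/(22771 + 10692) = 27391*(1/42137) + 14392/33463 = 27391/42137 + 14392*(1/33463) = 27391/42137 + 14392/33463 = 1523020737/1410030431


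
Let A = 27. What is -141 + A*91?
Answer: 2316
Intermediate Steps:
-141 + A*91 = -141 + 27*91 = -141 + 2457 = 2316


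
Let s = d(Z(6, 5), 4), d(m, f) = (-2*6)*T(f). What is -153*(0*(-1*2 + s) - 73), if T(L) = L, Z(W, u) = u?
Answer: 11169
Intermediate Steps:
d(m, f) = -12*f (d(m, f) = (-2*6)*f = -12*f)
s = -48 (s = -12*4 = -48)
-153*(0*(-1*2 + s) - 73) = -153*(0*(-1*2 - 48) - 73) = -153*(0*(-2 - 48) - 73) = -153*(0*(-50) - 73) = -153*(0 - 73) = -153*(-73) = 11169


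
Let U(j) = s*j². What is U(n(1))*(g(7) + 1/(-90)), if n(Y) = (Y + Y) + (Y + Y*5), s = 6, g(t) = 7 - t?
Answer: -64/15 ≈ -4.2667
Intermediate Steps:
n(Y) = 8*Y (n(Y) = 2*Y + (Y + 5*Y) = 2*Y + 6*Y = 8*Y)
U(j) = 6*j²
U(n(1))*(g(7) + 1/(-90)) = (6*(8*1)²)*((7 - 1*7) + 1/(-90)) = (6*8²)*((7 - 7) - 1/90) = (6*64)*(0 - 1/90) = 384*(-1/90) = -64/15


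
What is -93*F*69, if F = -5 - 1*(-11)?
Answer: -38502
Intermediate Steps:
F = 6 (F = -5 + 11 = 6)
-93*F*69 = -93*6*69 = -558*69 = -38502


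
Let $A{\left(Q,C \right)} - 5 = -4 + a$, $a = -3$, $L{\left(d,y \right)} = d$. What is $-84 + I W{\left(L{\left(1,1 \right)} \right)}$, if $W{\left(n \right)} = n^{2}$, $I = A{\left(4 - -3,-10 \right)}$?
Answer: $-86$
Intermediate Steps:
$A{\left(Q,C \right)} = -2$ ($A{\left(Q,C \right)} = 5 - 7 = -2$)
$I = -2$
$-84 + I W{\left(L{\left(1,1 \right)} \right)} = -84 - 2 \cdot 1^{2} = -84 - 2 = -86$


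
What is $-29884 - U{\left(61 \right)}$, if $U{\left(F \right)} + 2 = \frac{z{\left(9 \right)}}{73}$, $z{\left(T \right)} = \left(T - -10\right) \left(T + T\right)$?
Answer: $- \frac{2181728}{73} \approx -29887.0$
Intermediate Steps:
$z{\left(T \right)} = 2 T \left(10 + T\right)$ ($z{\left(T \right)} = \left(T + 10\right) 2 T = \left(10 + T\right) 2 T = 2 T \left(10 + T\right)$)
$U{\left(F \right)} = \frac{196}{73}$ ($U{\left(F \right)} = -2 + \frac{2 \cdot 9 \left(10 + 9\right)}{73} = -2 + 2 \cdot 9 \cdot 19 \cdot \frac{1}{73} = -2 + 342 \cdot \frac{1}{73} = -2 + \frac{342}{73} = \frac{196}{73}$)
$-29884 - U{\left(61 \right)} = -29884 - \frac{196}{73} = - \frac{2181728}{73}$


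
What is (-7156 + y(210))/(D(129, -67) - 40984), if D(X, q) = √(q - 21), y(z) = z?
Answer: 1547146/9128741 + 151*I*√22/18257482 ≈ 0.16948 + 3.8792e-5*I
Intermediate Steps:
D(X, q) = √(-21 + q)
(-7156 + y(210))/(D(129, -67) - 40984) = (-7156 + 210)/(√(-21 - 67) - 40984) = -6946/(√(-88) - 40984) = -6946/(2*I*√22 - 40984) = -6946/(-40984 + 2*I*√22)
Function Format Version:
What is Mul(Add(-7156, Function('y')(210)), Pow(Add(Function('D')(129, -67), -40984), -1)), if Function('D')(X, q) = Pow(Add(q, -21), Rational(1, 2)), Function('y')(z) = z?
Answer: Add(Rational(1547146, 9128741), Mul(Rational(151, 18257482), I, Pow(22, Rational(1, 2)))) ≈ Add(0.16948, Mul(3.8792e-5, I))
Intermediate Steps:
Function('D')(X, q) = Pow(Add(-21, q), Rational(1, 2))
Mul(Add(-7156, Function('y')(210)), Pow(Add(Function('D')(129, -67), -40984), -1)) = Mul(Add(-7156, 210), Pow(Add(Pow(Add(-21, -67), Rational(1, 2)), -40984), -1)) = Mul(-6946, Pow(Add(Pow(-88, Rational(1, 2)), -40984), -1)) = Mul(-6946, Pow(Add(Mul(2, I, Pow(22, Rational(1, 2))), -40984), -1)) = Mul(-6946, Pow(Add(-40984, Mul(2, I, Pow(22, Rational(1, 2)))), -1))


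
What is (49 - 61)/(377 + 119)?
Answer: -3/124 ≈ -0.024194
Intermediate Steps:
(49 - 61)/(377 + 119) = -12/496 = -12*1/496 = -3/124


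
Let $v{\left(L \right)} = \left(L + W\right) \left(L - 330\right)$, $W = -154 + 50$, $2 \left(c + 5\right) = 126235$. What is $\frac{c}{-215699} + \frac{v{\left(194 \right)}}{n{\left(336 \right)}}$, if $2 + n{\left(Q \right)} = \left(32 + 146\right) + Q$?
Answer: $- \frac{15184485}{627488} \approx -24.199$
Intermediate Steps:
$c = \frac{126225}{2}$ ($c = -5 + \frac{1}{2} \cdot 126235 = -5 + \frac{126235}{2} = \frac{126225}{2} \approx 63113.0$)
$W = -104$
$v{\left(L \right)} = \left(-330 + L\right) \left(-104 + L\right)$ ($v{\left(L \right)} = \left(L - 104\right) \left(L - 330\right) = \left(-104 + L\right) \left(-330 + L\right) = \left(-330 + L\right) \left(-104 + L\right)$)
$n{\left(Q \right)} = 176 + Q$ ($n{\left(Q \right)} = -2 + \left(\left(32 + 146\right) + Q\right) = -2 + \left(178 + Q\right) = 176 + Q$)
$\frac{c}{-215699} + \frac{v{\left(194 \right)}}{n{\left(336 \right)}} = \frac{126225}{2 \left(-215699\right)} + \frac{34320 + 194^{2} - 84196}{176 + 336} = \frac{126225}{2} \left(- \frac{1}{215699}\right) + \frac{34320 + 37636 - 84196}{512} = - \frac{11475}{39218} - \frac{765}{32} = - \frac{15184485}{627488}$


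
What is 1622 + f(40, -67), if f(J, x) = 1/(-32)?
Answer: 51903/32 ≈ 1622.0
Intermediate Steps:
f(J, x) = -1/32
1622 + f(40, -67) = 1622 - 1/32 = 51903/32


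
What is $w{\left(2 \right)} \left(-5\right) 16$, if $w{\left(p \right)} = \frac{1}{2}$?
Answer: $-40$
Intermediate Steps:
$w{\left(p \right)} = \frac{1}{2}$
$w{\left(2 \right)} \left(-5\right) 16 = \frac{1}{2} \left(-5\right) 16 = \left(- \frac{5}{2}\right) 16 = -40$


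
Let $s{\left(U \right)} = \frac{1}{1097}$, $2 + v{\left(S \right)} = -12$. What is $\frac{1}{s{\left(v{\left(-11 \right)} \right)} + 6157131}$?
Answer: $\frac{1097}{6754372708} \approx 1.6241 \cdot 10^{-7}$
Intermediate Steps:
$v{\left(S \right)} = -14$ ($v{\left(S \right)} = -2 - 12 = -14$)
$s{\left(U \right)} = \frac{1}{1097}$
$\frac{1}{s{\left(v{\left(-11 \right)} \right)} + 6157131} = \frac{1}{\frac{1}{1097} + 6157131} = \frac{1}{\frac{6754372708}{1097}} = \frac{1097}{6754372708}$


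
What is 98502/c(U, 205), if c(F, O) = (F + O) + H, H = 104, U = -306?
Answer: 32834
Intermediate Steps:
c(F, O) = 104 + F + O (c(F, O) = (F + O) + 104 = 104 + F + O)
98502/c(U, 205) = 98502/(104 - 306 + 205) = 98502/3 = 98502*(⅓) = 32834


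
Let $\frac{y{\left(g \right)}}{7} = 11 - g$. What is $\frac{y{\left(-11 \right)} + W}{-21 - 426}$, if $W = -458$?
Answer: $\frac{304}{447} \approx 0.68009$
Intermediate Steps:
$y{\left(g \right)} = 77 - 7 g$ ($y{\left(g \right)} = 7 \left(11 - g\right) = 77 - 7 g$)
$\frac{y{\left(-11 \right)} + W}{-21 - 426} = \frac{\left(77 - -77\right) - 458}{-21 - 426} = \frac{\left(77 + 77\right) - 458}{-447} = \left(154 - 458\right) \left(- \frac{1}{447}\right) = \left(-304\right) \left(- \frac{1}{447}\right) = \frac{304}{447}$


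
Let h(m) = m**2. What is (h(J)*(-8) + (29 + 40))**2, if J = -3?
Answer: 9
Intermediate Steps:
(h(J)*(-8) + (29 + 40))**2 = ((-3)**2*(-8) + (29 + 40))**2 = (9*(-8) + 69)**2 = (-72 + 69)**2 = (-3)**2 = 9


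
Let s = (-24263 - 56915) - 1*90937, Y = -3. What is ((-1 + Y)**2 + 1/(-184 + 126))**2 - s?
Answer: 579854189/3364 ≈ 1.7237e+5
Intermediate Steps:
s = -172115 (s = -81178 - 90937 = -172115)
((-1 + Y)**2 + 1/(-184 + 126))**2 - s = ((-1 - 3)**2 + 1/(-184 + 126))**2 - 1*(-172115) = ((-4)**2 + 1/(-58))**2 + 172115 = (16 - 1/58)**2 + 172115 = (927/58)**2 + 172115 = 859329/3364 + 172115 = 579854189/3364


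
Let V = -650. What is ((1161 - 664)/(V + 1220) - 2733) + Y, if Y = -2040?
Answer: -2720113/570 ≈ -4772.1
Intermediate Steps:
((1161 - 664)/(V + 1220) - 2733) + Y = ((1161 - 664)/(-650 + 1220) - 2733) - 2040 = (497/570 - 2733) - 2040 = -1557313/570 - 2040 = -2720113/570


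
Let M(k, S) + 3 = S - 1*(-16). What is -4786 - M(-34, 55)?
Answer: -4854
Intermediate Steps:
M(k, S) = 13 + S (M(k, S) = -3 + (S - 1*(-16)) = -3 + (S + 16) = -3 + (16 + S) = 13 + S)
-4786 - M(-34, 55) = -4786 - (13 + 55) = -4786 - 1*68 = -4786 - 68 = -4854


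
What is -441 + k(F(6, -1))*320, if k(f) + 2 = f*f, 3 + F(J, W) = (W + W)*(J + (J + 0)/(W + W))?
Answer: 24839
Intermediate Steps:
F(J, W) = -3 + 2*W*(J + J/(2*W)) (F(J, W) = -3 + (W + W)*(J + (J + 0)/(W + W)) = -3 + (2*W)*(J + J/((2*W))) = -3 + (2*W)*(J + J*(1/(2*W))) = -3 + (2*W)*(J + J/(2*W)) = -3 + 2*W*(J + J/(2*W)))
k(f) = -2 + f**2 (k(f) = -2 + f*f = -2 + f**2)
-441 + k(F(6, -1))*320 = -441 + (-2 + (-3 + 6 + 2*6*(-1))**2)*320 = -441 + (-2 + (-3 + 6 - 12)**2)*320 = -441 + (-2 + (-9)**2)*320 = -441 + (-2 + 81)*320 = -441 + 79*320 = -441 + 25280 = 24839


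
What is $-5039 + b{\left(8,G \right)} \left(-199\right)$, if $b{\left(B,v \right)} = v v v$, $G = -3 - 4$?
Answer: $63218$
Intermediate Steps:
$G = -7$ ($G = -3 - 4 = -7$)
$b{\left(B,v \right)} = v^{3}$ ($b{\left(B,v \right)} = v^{2} v = v^{3}$)
$-5039 + b{\left(8,G \right)} \left(-199\right) = -5039 + \left(-7\right)^{3} \left(-199\right) = -5039 - -68257 = -5039 + 68257 = 63218$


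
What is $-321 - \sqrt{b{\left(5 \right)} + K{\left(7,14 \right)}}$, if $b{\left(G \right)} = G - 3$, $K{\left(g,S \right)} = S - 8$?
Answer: $-321 - 2 \sqrt{2} \approx -323.83$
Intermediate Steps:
$K{\left(g,S \right)} = -8 + S$
$b{\left(G \right)} = -3 + G$ ($b{\left(G \right)} = G - 3 = -3 + G$)
$-321 - \sqrt{b{\left(5 \right)} + K{\left(7,14 \right)}} = -321 - \sqrt{\left(-3 + 5\right) + \left(-8 + 14\right)} = -321 - \sqrt{2 + 6} = -321 - \sqrt{8} = -321 - 2 \sqrt{2}$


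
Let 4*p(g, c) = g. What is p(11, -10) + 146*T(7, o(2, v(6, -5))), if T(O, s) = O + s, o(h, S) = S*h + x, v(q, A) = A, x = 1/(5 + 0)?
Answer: -8121/20 ≈ -406.05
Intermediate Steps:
x = 1/5 ≈ 0.20000
p(g, c) = g/4
o(h, S) = 1/5 + S*h (o(h, S) = S*h + 1/5 = 1/5 + S*h)
p(11, -10) + 146*T(7, o(2, v(6, -5))) = (1/4)*11 + 146*(7 + (1/5 - 5*2)) = 11/4 + 146*(7 + (1/5 - 10)) = 11/4 + 146*(7 - 49/5) = 11/4 + 146*(-14/5) = 11/4 - 2044/5 = -8121/20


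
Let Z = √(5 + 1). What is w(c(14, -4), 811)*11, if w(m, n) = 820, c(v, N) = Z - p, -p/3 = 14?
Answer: 9020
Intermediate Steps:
Z = √6 ≈ 2.4495
p = -42 (p = -3*14 = -42)
c(v, N) = 42 + √6 (c(v, N) = √6 - 1*(-42) = √6 + 42 = 42 + √6)
w(c(14, -4), 811)*11 = 820*11 = 9020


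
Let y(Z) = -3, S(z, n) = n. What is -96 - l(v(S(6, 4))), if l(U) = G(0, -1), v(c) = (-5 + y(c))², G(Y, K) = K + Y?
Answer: -95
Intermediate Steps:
v(c) = 64 (v(c) = (-5 - 3)² = (-8)² = 64)
l(U) = -1 (l(U) = -1 + 0 = -1)
-96 - l(v(S(6, 4))) = -96 - 1*(-1) = -96 + 1 = -95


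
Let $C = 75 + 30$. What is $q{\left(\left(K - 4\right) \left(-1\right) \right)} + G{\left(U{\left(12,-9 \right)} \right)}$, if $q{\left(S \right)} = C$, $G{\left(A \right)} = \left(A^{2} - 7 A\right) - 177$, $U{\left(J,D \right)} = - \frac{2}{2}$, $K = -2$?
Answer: $-64$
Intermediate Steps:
$U{\left(J,D \right)} = -1$ ($U{\left(J,D \right)} = \left(-2\right) \frac{1}{2} = -1$)
$G{\left(A \right)} = -177 + A^{2} - 7 A$
$C = 105$
$q{\left(S \right)} = 105$
$q{\left(\left(K - 4\right) \left(-1\right) \right)} + G{\left(U{\left(12,-9 \right)} \right)} = 105 - \left(170 - 1\right) = 105 + \left(-177 + 1 + 7\right) = 105 - 169 = -64$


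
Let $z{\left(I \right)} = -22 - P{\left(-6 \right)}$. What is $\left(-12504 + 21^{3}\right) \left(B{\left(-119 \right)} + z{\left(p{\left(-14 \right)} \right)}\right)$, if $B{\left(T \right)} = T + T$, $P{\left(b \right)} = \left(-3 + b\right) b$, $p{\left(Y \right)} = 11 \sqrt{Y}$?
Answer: $1018302$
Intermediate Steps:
$P{\left(b \right)} = b \left(-3 + b\right)$
$B{\left(T \right)} = 2 T$
$z{\left(I \right)} = -76$ ($z{\left(I \right)} = -22 - - 6 \left(-3 - 6\right) = -22 - \left(-6\right) \left(-9\right) = -22 - 54 = -76$)
$\left(-12504 + 21^{3}\right) \left(B{\left(-119 \right)} + z{\left(p{\left(-14 \right)} \right)}\right) = \left(-12504 + 21^{3}\right) \left(2 \left(-119\right) - 76\right) = \left(-12504 + 9261\right) \left(-238 - 76\right) = \left(-3243\right) \left(-314\right) = 1018302$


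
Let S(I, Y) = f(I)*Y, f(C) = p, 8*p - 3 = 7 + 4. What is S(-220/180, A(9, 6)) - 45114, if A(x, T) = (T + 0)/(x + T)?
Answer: -451133/10 ≈ -45113.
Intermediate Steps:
p = 7/4 (p = 3/8 + (7 + 4)/8 = 3/8 + (⅛)*11 = 3/8 + 11/8 = 7/4 ≈ 1.7500)
f(C) = 7/4
A(x, T) = T/(T + x)
S(I, Y) = 7*Y/4
S(-220/180, A(9, 6)) - 45114 = 7*(6/(6 + 9))/4 - 45114 = 7*(6/15)/4 - 45114 = 7*(6*(1/15))/4 - 45114 = (7/4)*(⅖) - 45114 = 7/10 - 45114 = -451133/10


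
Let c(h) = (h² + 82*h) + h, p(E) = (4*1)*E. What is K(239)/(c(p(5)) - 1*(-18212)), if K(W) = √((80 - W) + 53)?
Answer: I*√106/20272 ≈ 0.00050787*I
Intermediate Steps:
p(E) = 4*E
K(W) = √(133 - W)
c(h) = h² + 83*h
K(239)/(c(p(5)) - 1*(-18212)) = √(133 - 1*239)/((4*5)*(83 + 4*5) - 1*(-18212)) = √(133 - 239)/(20*(83 + 20) + 18212) = √(-106)/(20*103 + 18212) = (I*√106)/(2060 + 18212) = (I*√106)/20272 = (I*√106)*(1/20272) = I*√106/20272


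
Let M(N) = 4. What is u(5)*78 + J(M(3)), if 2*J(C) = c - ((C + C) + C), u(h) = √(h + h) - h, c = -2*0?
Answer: -396 + 78*√10 ≈ -149.34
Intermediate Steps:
c = 0
u(h) = -h + √2*√h (u(h) = √(2*h) - h = √2*√h - h = -h + √2*√h)
J(C) = -3*C/2 (J(C) = (0 - ((C + C) + C))/2 = (0 - (2*C + C))/2 = (0 - 3*C)/2 = (-3*C)/2 = -3*C/2)
u(5)*78 + J(M(3)) = (-1*5 + √2*√5)*78 - 3/2*4 = (-5 + √10)*78 - 6 = (-390 + 78*√10) - 6 = -396 + 78*√10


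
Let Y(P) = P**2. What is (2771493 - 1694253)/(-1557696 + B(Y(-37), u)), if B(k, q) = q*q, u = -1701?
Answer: 71816/89047 ≈ 0.80650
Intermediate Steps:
B(k, q) = q**2
(2771493 - 1694253)/(-1557696 + B(Y(-37), u)) = (2771493 - 1694253)/(-1557696 + (-1701)**2) = 1077240/(-1557696 + 2893401) = 1077240/1335705 = 1077240*(1/1335705) = 71816/89047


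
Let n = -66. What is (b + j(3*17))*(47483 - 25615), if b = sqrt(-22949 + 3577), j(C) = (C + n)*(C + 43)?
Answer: -30833880 + 43736*I*sqrt(4843) ≈ -3.0834e+7 + 3.0437e+6*I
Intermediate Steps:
j(C) = (-66 + C)*(43 + C) (j(C) = (C - 66)*(C + 43) = (-66 + C)*(43 + C))
b = 2*I*sqrt(4843) (b = sqrt(-19372) = 2*I*sqrt(4843) ≈ 139.18*I)
(b + j(3*17))*(47483 - 25615) = (2*I*sqrt(4843) + (-2838 + (3*17)**2 - 69*17))*(47483 - 25615) = (2*I*sqrt(4843) + (-2838 + 51**2 - 23*51))*21868 = (2*I*sqrt(4843) + (-2838 + 2601 - 1173))*21868 = (2*I*sqrt(4843) - 1410)*21868 = (-1410 + 2*I*sqrt(4843))*21868 = -30833880 + 43736*I*sqrt(4843)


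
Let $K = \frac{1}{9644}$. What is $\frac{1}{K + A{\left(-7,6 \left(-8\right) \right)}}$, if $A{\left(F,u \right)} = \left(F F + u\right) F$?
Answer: $- \frac{9644}{67507} \approx -0.14286$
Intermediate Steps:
$K = \frac{1}{9644} \approx 0.00010369$
$A{\left(F,u \right)} = F \left(u + F^{2}\right)$ ($A{\left(F,u \right)} = \left(F^{2} + u\right) F = \left(u + F^{2}\right) F = F \left(u + F^{2}\right)$)
$\frac{1}{K + A{\left(-7,6 \left(-8\right) \right)}} = \frac{1}{\frac{1}{9644} - 7 \left(6 \left(-8\right) + \left(-7\right)^{2}\right)} = \frac{1}{\frac{1}{9644} - 7 \left(-48 + 49\right)} = \frac{1}{\frac{1}{9644} - 7} = \frac{1}{- \frac{67507}{9644}} = - \frac{9644}{67507}$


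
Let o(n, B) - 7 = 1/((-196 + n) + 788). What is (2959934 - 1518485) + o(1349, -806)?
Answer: 2797866097/1941 ≈ 1.4415e+6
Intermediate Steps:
o(n, B) = 7 + 1/(592 + n) (o(n, B) = 7 + 1/((-196 + n) + 788) = 7 + 1/(592 + n))
(2959934 - 1518485) + o(1349, -806) = (2959934 - 1518485) + (4145 + 7*1349)/(592 + 1349) = 1441449 + (4145 + 9443)/1941 = 1441449 + (1/1941)*13588 = 1441449 + 13588/1941 = 2797866097/1941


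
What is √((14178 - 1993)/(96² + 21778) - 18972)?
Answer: I*√18224657437102/30994 ≈ 137.74*I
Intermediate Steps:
√((14178 - 1993)/(96² + 21778) - 18972) = √(12185/(9216 + 21778) - 18972) = √(12185/30994 - 18972) = √(-588005983/30994) = I*√18224657437102/30994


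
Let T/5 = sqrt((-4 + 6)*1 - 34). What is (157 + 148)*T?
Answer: 6100*I*sqrt(2) ≈ 8626.7*I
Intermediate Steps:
T = 20*I*sqrt(2) (T = 5*sqrt((-4 + 6)*1 - 34) = 5*sqrt(2*1 - 34) = 5*sqrt(2 - 34) = 5*sqrt(-32) = 5*(4*I*sqrt(2)) = 20*I*sqrt(2) ≈ 28.284*I)
(157 + 148)*T = (157 + 148)*(20*I*sqrt(2)) = 305*(20*I*sqrt(2)) = 6100*I*sqrt(2)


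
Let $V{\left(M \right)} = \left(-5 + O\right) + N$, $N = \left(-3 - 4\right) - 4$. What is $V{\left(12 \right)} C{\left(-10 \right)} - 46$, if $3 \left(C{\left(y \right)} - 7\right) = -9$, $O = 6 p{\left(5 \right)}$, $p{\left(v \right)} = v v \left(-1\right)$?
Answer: $-710$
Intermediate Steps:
$p{\left(v \right)} = - v^{2}$ ($p{\left(v \right)} = v^{2} \left(-1\right) = - v^{2}$)
$O = -150$ ($O = 6 \left(- 5^{2}\right) = 6 \left(\left(-1\right) 25\right) = 6 \left(-25\right) = -150$)
$N = -11$ ($N = -7 - 4 = -11$)
$V{\left(M \right)} = -166$ ($V{\left(M \right)} = \left(-5 - 150\right) - 11 = -155 - 11 = -166$)
$C{\left(y \right)} = 4$ ($C{\left(y \right)} = 7 + \frac{1}{3} \left(-9\right) = 7 - 3 = 4$)
$V{\left(12 \right)} C{\left(-10 \right)} - 46 = \left(-166\right) 4 - 46 = -664 - 46 = -710$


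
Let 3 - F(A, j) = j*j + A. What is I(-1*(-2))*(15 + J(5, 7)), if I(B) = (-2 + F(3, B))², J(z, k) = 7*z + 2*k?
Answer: 2304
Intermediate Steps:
F(A, j) = 3 - A - j² (F(A, j) = 3 - (j*j + A) = 3 - (j² + A) = 3 - (A + j²) = 3 + (-A - j²) = 3 - A - j²)
J(z, k) = 2*k + 7*z
I(B) = (-2 - B²)² (I(B) = (-2 + (3 - 1*3 - B²))² = (-2 + (3 - 3 - B²))² = (-2 - B²)²)
I(-1*(-2))*(15 + J(5, 7)) = (2 + (-1*(-2))²)²*(15 + (2*7 + 7*5)) = (2 + 2²)²*(15 + (14 + 35)) = (2 + 4)²*(15 + 49) = 6²*64 = 36*64 = 2304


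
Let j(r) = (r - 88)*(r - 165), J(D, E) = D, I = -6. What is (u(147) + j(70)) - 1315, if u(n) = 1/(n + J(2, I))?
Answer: 58856/149 ≈ 395.01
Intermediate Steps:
j(r) = (-165 + r)*(-88 + r) (j(r) = (-88 + r)*(-165 + r) = (-165 + r)*(-88 + r))
u(n) = 1/(2 + n) (u(n) = 1/(n + 2) = 1/(2 + n))
(u(147) + j(70)) - 1315 = (1/(2 + 147) + (14520 + 70² - 253*70)) - 1315 = (1/149 + (14520 + 4900 - 17710)) - 1315 = (1/149 + 1710) - 1315 = 254791/149 - 1315 = 58856/149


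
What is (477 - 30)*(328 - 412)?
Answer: -37548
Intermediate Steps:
(477 - 30)*(328 - 412) = 447*(-84) = -37548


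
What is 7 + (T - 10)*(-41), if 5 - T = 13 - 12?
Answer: 253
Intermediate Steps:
T = 4 (T = 5 - (13 - 12) = 5 - 1*1 = 5 - 1 = 4)
7 + (T - 10)*(-41) = 7 + (4 - 10)*(-41) = 7 - 6*(-41) = 7 + 246 = 253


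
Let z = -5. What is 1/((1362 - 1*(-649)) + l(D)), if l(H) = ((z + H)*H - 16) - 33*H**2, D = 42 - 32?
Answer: -1/1255 ≈ -0.00079681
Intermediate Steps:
D = 10
l(H) = -16 - 33*H**2 + H*(-5 + H) (l(H) = ((-5 + H)*H - 16) - 33*H**2 = (H*(-5 + H) - 16) - 33*H**2 = (-16 + H*(-5 + H)) - 33*H**2 = -16 - 33*H**2 + H*(-5 + H))
1/((1362 - 1*(-649)) + l(D)) = 1/((1362 - 1*(-649)) + (-16 - 32*10**2 - 5*10)) = 1/((1362 + 649) + (-16 - 32*100 - 50)) = 1/(2011 + (-16 - 3200 - 50)) = 1/(2011 - 3266) = 1/(-1255) = -1/1255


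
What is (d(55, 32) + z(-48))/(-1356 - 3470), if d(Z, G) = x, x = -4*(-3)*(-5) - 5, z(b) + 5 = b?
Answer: 59/2413 ≈ 0.024451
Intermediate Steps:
z(b) = -5 + b
x = -65 (x = 12*(-5) - 5 = -60 - 5 = -65)
d(Z, G) = -65
(d(55, 32) + z(-48))/(-1356 - 3470) = (-65 + (-5 - 48))/(-1356 - 3470) = (-65 - 53)/(-4826) = -118*(-1/4826) = 59/2413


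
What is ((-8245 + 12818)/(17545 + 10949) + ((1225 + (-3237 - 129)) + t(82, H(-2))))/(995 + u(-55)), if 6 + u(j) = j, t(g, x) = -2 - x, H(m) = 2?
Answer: -61115057/26613396 ≈ -2.2964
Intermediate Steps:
u(j) = -6 + j
((-8245 + 12818)/(17545 + 10949) + ((1225 + (-3237 - 129)) + t(82, H(-2))))/(995 + u(-55)) = ((-8245 + 12818)/(17545 + 10949) + ((1225 + (-3237 - 129)) + (-2 - 1*2)))/(995 + (-6 - 55)) = (4573/28494 + ((1225 - 3366) + (-2 - 2)))/(995 - 61) = (4573*(1/28494) + (-2141 - 4))/934 = (4573/28494 - 2145)*(1/934) = -61115057/28494*1/934 = -61115057/26613396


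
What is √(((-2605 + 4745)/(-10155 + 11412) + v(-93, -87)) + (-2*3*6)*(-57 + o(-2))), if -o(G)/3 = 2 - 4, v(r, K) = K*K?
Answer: 5*√594522033/1257 ≈ 96.988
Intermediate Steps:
v(r, K) = K²
o(G) = 6 (o(G) = -3*(2 - 4) = -3*(-2) = 6)
√(((-2605 + 4745)/(-10155 + 11412) + v(-93, -87)) + (-2*3*6)*(-57 + o(-2))) = √(((-2605 + 4745)/(-10155 + 11412) + (-87)²) + (-2*3*6)*(-57 + 6)) = √((2140/1257 + 7569) - 6*6*(-51)) = √((2140*(1/1257) + 7569) - 36*(-51)) = √((2140/1257 + 7569) + 1836) = √(9516373/1257 + 1836) = √(11824225/1257) = 5*√594522033/1257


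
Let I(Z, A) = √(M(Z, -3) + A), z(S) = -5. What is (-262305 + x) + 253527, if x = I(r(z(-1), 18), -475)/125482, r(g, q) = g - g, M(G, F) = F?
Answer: -8778 + I*√478/125482 ≈ -8778.0 + 0.00017423*I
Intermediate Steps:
r(g, q) = 0
I(Z, A) = √(-3 + A)
x = I*√478/125482 (x = √(-3 - 475)/125482 = √(-478)*(1/125482) = (I*√478)*(1/125482) = I*√478/125482 ≈ 0.00017423*I)
(-262305 + x) + 253527 = (-262305 + I*√478/125482) + 253527 = -8778 + I*√478/125482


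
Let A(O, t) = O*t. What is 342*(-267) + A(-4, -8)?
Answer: -91282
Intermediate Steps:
342*(-267) + A(-4, -8) = 342*(-267) - 4*(-8) = -91314 + 32 = -91282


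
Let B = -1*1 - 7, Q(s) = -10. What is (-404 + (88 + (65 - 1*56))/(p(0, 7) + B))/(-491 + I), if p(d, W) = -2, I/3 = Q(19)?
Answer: 4137/5210 ≈ 0.79405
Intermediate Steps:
I = -30 (I = 3*(-10) = -30)
B = -8 (B = -1 - 7 = -8)
(-404 + (88 + (65 - 1*56))/(p(0, 7) + B))/(-491 + I) = (-404 + (88 + (65 - 1*56))/(-2 - 8))/(-491 - 30) = (-404 + (88 + (65 - 56))/(-10))/(-521) = (-404 + (88 + 9)*(-⅒))*(-1/521) = (-404 + 97*(-⅒))*(-1/521) = (-404 - 97/10)*(-1/521) = -4137/10*(-1/521) = 4137/5210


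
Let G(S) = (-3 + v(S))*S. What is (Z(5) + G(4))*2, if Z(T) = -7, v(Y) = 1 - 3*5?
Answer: -150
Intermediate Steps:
v(Y) = -14 (v(Y) = 1 - 15 = -14)
G(S) = -17*S (G(S) = (-3 - 14)*S = -17*S)
(Z(5) + G(4))*2 = (-7 - 17*4)*2 = (-7 - 68)*2 = -75*2 = -150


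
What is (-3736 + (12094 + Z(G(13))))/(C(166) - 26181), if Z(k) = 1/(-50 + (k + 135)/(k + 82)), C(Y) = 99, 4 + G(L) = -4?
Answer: -14931530/46595493 ≈ -0.32045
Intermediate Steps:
G(L) = -8 (G(L) = -4 - 4 = -8)
Z(k) = 1/(-50 + (135 + k)/(82 + k))
(-3736 + (12094 + Z(G(13))))/(C(166) - 26181) = (-3736 + (12094 + (-82 - 1*(-8))/(3965 + 49*(-8))))/(99 - 26181) = (-3736 + (12094 + (-82 + 8)/(3965 - 392)))/(-26082) = (-3736 + (12094 - 74/3573))*(-1/26082) = (-3736 + 43211788/3573)*(-1/26082) = (29863060/3573)*(-1/26082) = -14931530/46595493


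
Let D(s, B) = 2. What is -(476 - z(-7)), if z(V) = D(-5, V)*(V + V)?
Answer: -504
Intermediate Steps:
z(V) = 4*V (z(V) = 2*(V + V) = 2*(2*V) = 4*V)
-(476 - z(-7)) = -(476 - 4*(-7)) = -(476 - 1*(-28)) = -(476 + 28) = -1*504 = -504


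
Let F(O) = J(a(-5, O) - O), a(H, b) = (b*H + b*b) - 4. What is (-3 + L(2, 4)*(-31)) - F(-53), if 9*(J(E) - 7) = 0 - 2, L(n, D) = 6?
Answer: -1762/9 ≈ -195.78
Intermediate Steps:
a(H, b) = -4 + b**2 + H*b (a(H, b) = (H*b + b**2) - 4 = (b**2 + H*b) - 4 = -4 + b**2 + H*b)
J(E) = 61/9 (J(E) = 7 + (0 - 2)/9 = 7 + (1/9)*(-2) = 7 - 2/9 = 61/9)
F(O) = 61/9
(-3 + L(2, 4)*(-31)) - F(-53) = (-3 + 6*(-31)) - 1*61/9 = (-3 - 186) - 61/9 = -189 - 61/9 = -1762/9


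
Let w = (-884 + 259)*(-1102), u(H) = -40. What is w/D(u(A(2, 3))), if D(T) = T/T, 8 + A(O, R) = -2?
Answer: 688750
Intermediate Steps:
A(O, R) = -10 (A(O, R) = -8 - 2 = -10)
D(T) = 1
w = 688750 (w = -625*(-1102) = 688750)
w/D(u(A(2, 3))) = 688750/1 = 688750*1 = 688750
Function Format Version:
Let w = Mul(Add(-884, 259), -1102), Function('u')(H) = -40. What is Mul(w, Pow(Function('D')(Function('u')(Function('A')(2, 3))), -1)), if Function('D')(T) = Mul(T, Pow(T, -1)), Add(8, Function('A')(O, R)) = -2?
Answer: 688750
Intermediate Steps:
Function('A')(O, R) = -10 (Function('A')(O, R) = Add(-8, -2) = -10)
Function('D')(T) = 1
w = 688750 (w = Mul(-625, -1102) = 688750)
Mul(w, Pow(Function('D')(Function('u')(Function('A')(2, 3))), -1)) = Mul(688750, Pow(1, -1)) = Mul(688750, 1) = 688750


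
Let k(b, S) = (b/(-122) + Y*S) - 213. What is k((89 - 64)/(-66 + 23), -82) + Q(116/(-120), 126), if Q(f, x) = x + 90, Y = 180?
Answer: -77415197/5246 ≈ -14757.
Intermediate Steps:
Q(f, x) = 90 + x
k(b, S) = -213 + 180*S - b/122 (k(b, S) = (b/(-122) + 180*S) - 213 = (-b/122 + 180*S) - 213 = (180*S - b/122) - 213 = -213 + 180*S - b/122)
k((89 - 64)/(-66 + 23), -82) + Q(116/(-120), 126) = (-213 + 180*(-82) - (89 - 64)/(122*(-66 + 23))) + (90 + 126) = (-213 - 14760 - 25/(122*(-43))) + 216 = (-213 - 14760 - 25*(-1)/(122*43)) + 216 = (-213 - 14760 - 1/122*(-25/43)) + 216 = (-213 - 14760 + 25/5246) + 216 = -78548333/5246 + 216 = -77415197/5246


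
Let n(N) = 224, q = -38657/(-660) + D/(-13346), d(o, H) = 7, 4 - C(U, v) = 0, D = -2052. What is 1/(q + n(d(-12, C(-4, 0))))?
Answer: 4404180/1245171641 ≈ 0.0035370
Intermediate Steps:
C(U, v) = 4 (C(U, v) = 4 - 1*0 = 4 + 0 = 4)
q = 258635321/4404180 (q = -38657/(-660) - 2052/(-13346) = -38657*(-1/660) - 2052*(-1/13346) = 38657/660 + 1026/6673 = 258635321/4404180 ≈ 58.725)
1/(q + n(d(-12, C(-4, 0)))) = 1/(258635321/4404180 + 224) = 1/(1245171641/4404180) = 4404180/1245171641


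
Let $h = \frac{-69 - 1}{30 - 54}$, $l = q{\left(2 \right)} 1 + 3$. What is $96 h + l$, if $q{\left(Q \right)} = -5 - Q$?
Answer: $276$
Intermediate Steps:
$l = -4$ ($l = \left(-5 - 2\right) 1 + 3 = \left(-7\right) 1 + 3 = -7 + 3 = -4$)
$h = \frac{35}{12}$ ($h = - \frac{70}{-24} = \left(-70\right) \left(- \frac{1}{24}\right) = \frac{35}{12} \approx 2.9167$)
$96 h + l = 96 \cdot \frac{35}{12} - 4 = 280 - 4 = 276$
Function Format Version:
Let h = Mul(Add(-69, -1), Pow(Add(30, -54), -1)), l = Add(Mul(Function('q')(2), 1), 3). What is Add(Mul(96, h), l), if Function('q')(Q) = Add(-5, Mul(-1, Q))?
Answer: 276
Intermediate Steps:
l = -4 (l = Add(Mul(Add(-5, Mul(-1, 2)), 1), 3) = Add(Mul(Add(-5, -2), 1), 3) = Add(Mul(-7, 1), 3) = Add(-7, 3) = -4)
h = Rational(35, 12) (h = Mul(-70, Pow(-24, -1)) = Mul(-70, Rational(-1, 24)) = Rational(35, 12) ≈ 2.9167)
Add(Mul(96, h), l) = Add(Mul(96, Rational(35, 12)), -4) = Add(280, -4) = 276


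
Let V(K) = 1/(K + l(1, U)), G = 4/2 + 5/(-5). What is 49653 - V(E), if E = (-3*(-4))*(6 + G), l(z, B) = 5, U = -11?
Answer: 4419116/89 ≈ 49653.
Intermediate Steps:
G = 1 (G = 4*(1/2) + 5*(-1/5) = 2 - 1 = 1)
E = 84 (E = (-3*(-4))*(6 + 1) = 12*7 = 84)
V(K) = 1/(5 + K) (V(K) = 1/(K + 5) = 1/(5 + K))
49653 - V(E) = 49653 - 1/(5 + 84) = 49653 - 1/89 = 4419116/89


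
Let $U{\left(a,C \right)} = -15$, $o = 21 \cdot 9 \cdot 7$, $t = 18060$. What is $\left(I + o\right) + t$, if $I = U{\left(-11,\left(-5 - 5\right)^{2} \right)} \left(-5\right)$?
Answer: $19458$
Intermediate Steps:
$o = 1323$ ($o = 189 \cdot 7 = 1323$)
$I = 75$ ($I = \left(-15\right) \left(-5\right) = 75$)
$\left(I + o\right) + t = \left(75 + 1323\right) + 18060 = 1398 + 18060 = 19458$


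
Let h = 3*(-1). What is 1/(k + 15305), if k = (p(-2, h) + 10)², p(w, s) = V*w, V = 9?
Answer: 1/15369 ≈ 6.5066e-5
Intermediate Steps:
h = -3
p(w, s) = 9*w
k = 64 (k = (9*(-2) + 10)² = (-18 + 10)² = (-8)² = 64)
1/(k + 15305) = 1/(64 + 15305) = 1/15369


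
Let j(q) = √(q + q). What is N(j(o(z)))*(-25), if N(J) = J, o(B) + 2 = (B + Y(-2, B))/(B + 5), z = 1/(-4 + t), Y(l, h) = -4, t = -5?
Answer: -125*I*√110/22 ≈ -59.591*I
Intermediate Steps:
z = -⅑ (z = 1/(-4 - 5) = 1/(-9) = -⅑ ≈ -0.11111)
o(B) = -2 + (-4 + B)/(5 + B) (o(B) = -2 + (B - 4)/(B + 5) = -2 + (-4 + B)/(5 + B))
j(q) = √2*√q (j(q) = √(2*q) = √2*√q)
N(j(o(z)))*(-25) = (√2*√((-14 - 1*(-⅑))/(5 - ⅑)))*(-25) = (√2*√((-14 + ⅑)/(44/9)))*(-25) = (√2*√((9/44)*(-125/9)))*(-25) = (√2*√(-125/44))*(-25) = (√2*(5*I*√55/22))*(-25) = (5*I*√110/22)*(-25) = -125*I*√110/22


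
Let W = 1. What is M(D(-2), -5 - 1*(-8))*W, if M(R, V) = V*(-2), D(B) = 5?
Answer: -6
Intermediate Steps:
M(R, V) = -2*V
M(D(-2), -5 - 1*(-8))*W = -2*(-5 - 1*(-8))*1 = -2*(-5 + 8)*1 = -2*3*1 = -6*1 = -6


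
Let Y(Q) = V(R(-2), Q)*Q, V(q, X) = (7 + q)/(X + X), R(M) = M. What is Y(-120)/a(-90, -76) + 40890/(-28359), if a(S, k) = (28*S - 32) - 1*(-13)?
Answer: -69260405/48002334 ≈ -1.4429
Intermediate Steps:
V(q, X) = (7 + q)/(2*X) (V(q, X) = (7 + q)/((2*X)) = (7 + q)*(1/(2*X)) = (7 + q)/(2*X))
a(S, k) = -19 + 28*S (a(S, k) = (-32 + 28*S) + 13 = -19 + 28*S)
Y(Q) = 5/2 (Y(Q) = ((7 - 2)/(2*Q))*Q = ((½)*5/Q)*Q = (5/(2*Q))*Q = 5/2)
Y(-120)/a(-90, -76) + 40890/(-28359) = 5/(2*(-19 + 28*(-90))) + 40890/(-28359) = 5/(2*(-19 - 2520)) + 40890*(-1/28359) = (5/2)/(-2539) - 13630/9453 = (5/2)*(-1/2539) - 13630/9453 = -5/5078 - 13630/9453 = -69260405/48002334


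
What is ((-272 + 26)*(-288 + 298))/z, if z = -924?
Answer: 205/77 ≈ 2.6623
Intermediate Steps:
((-272 + 26)*(-288 + 298))/z = ((-272 + 26)*(-288 + 298))/(-924) = -246*10*(-1/924) = -2460*(-1/924) = 205/77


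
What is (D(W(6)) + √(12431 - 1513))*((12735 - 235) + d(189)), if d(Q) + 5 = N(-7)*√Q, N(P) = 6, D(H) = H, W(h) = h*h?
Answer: 3*(36 + √10918)*(4165 + 6*√21) ≈ 1.7670e+6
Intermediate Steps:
W(h) = h²
d(Q) = -5 + 6*√Q
(D(W(6)) + √(12431 - 1513))*((12735 - 235) + d(189)) = (6² + √(12431 - 1513))*((12735 - 235) + (-5 + 6*√189)) = (36 + √10918)*(12500 + (-5 + 6*(3*√21))) = (36 + √10918)*(12500 + (-5 + 18*√21)) = (36 + √10918)*(12495 + 18*√21)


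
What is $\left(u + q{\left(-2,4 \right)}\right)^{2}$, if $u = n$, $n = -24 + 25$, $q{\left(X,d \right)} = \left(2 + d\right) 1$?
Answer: $49$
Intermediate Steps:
$q{\left(X,d \right)} = 2 + d$
$n = 1$
$u = 1$
$\left(u + q{\left(-2,4 \right)}\right)^{2} = \left(1 + \left(2 + 4\right)\right)^{2} = \left(1 + 6\right)^{2} = 7^{2} = 49$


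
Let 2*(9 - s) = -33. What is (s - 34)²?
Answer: 289/4 ≈ 72.250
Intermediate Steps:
s = 51/2 (s = 9 - ½*(-33) = 9 + 33/2 = 51/2 ≈ 25.500)
(s - 34)² = (51/2 - 34)² = (-17/2)² = 289/4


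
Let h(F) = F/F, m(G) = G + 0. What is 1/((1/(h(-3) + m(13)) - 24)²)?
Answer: 196/112225 ≈ 0.0017465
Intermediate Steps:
m(G) = G
h(F) = 1
1/((1/(h(-3) + m(13)) - 24)²) = 1/((1/(1 + 13) - 24)²) = 1/((1/14 - 24)²) = 1/((-335/14)²) = 1/(112225/196) = 196/112225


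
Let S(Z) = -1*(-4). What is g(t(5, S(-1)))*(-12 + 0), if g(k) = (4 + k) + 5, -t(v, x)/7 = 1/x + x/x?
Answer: -3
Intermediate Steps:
S(Z) = 4
t(v, x) = -7 - 7/x (t(v, x) = -7*(1/x + x/x) = -7*(1/x + 1) = -7*(1 + 1/x) = -7 - 7/x)
g(k) = 9 + k
g(t(5, S(-1)))*(-12 + 0) = (9 + (-7 - 7/4))*(-12 + 0) = (9 + (-7 - 7*1/4))*(-12) = (9 + (-7 - 7/4))*(-12) = (9 - 35/4)*(-12) = (1/4)*(-12) = -3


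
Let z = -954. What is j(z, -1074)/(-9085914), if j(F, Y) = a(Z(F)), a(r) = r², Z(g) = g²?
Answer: -46017285192/504773 ≈ -91164.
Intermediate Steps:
j(F, Y) = F⁴ (j(F, Y) = (F²)² = F⁴)
j(z, -1074)/(-9085914) = (-954)⁴/(-9085914) = 828311133456*(-1/9085914) = -46017285192/504773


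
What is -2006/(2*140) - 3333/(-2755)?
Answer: -459329/77140 ≈ -5.9545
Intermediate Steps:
-2006/(2*140) - 3333/(-2755) = -2006/280 - 3333*(-1/2755) = -2006*1/280 + 3333/2755 = -1003/140 + 3333/2755 = -459329/77140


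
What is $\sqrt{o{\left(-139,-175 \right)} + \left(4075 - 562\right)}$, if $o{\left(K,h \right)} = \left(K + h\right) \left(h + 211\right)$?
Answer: $7 i \sqrt{159} \approx 88.267 i$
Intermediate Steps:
$o{\left(K,h \right)} = \left(211 + h\right) \left(K + h\right)$ ($o{\left(K,h \right)} = \left(K + h\right) \left(211 + h\right) = \left(211 + h\right) \left(K + h\right)$)
$\sqrt{o{\left(-139,-175 \right)} + \left(4075 - 562\right)} = \sqrt{\left(\left(-175\right)^{2} + 211 \left(-139\right) + 211 \left(-175\right) - -24325\right) + \left(4075 - 562\right)} = \sqrt{\left(30625 - 29329 - 36925 + 24325\right) + \left(4075 + \left(\left(-3927 - 2867\right) + 6232\right)\right)} = \sqrt{-11304 + \left(4075 + \left(-6794 + 6232\right)\right)} = \sqrt{-11304 + \left(4075 - 562\right)} = \sqrt{-11304 + 3513} = \sqrt{-7791} = 7 i \sqrt{159}$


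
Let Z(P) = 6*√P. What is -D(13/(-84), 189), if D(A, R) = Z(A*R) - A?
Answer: -13/84 - 9*I*√13 ≈ -0.15476 - 32.45*I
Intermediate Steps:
D(A, R) = -A + 6*√(A*R) (D(A, R) = 6*√(A*R) - A = -A + 6*√(A*R))
-D(13/(-84), 189) = -(-13/(-84) + 6*√((13/(-84))*189)) = -(-13*(-1)/84 + 6*√((13*(-1/84))*189)) = -(-1*(-13/84) + 6*√(-13/84*189)) = -(13/84 + 6*√(-117/4)) = -(13/84 + 6*(3*I*√13/2)) = -(13/84 + 9*I*√13) = -13/84 - 9*I*√13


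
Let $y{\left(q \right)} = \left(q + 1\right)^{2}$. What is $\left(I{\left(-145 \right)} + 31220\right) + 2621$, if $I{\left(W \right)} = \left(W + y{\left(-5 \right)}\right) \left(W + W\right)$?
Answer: $71251$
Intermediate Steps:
$y{\left(q \right)} = \left(1 + q\right)^{2}$
$I{\left(W \right)} = 2 W \left(16 + W\right)$ ($I{\left(W \right)} = \left(W + \left(1 - 5\right)^{2}\right) \left(W + W\right) = \left(W + \left(-4\right)^{2}\right) 2 W = \left(W + 16\right) 2 W = \left(16 + W\right) 2 W = 2 W \left(16 + W\right)$)
$\left(I{\left(-145 \right)} + 31220\right) + 2621 = \left(2 \left(-145\right) \left(16 - 145\right) + 31220\right) + 2621 = \left(2 \left(-145\right) \left(-129\right) + 31220\right) + 2621 = \left(37410 + 31220\right) + 2621 = 68630 + 2621 = 71251$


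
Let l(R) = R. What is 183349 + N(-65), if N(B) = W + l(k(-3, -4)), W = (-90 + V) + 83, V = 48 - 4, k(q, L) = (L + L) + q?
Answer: 183375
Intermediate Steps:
k(q, L) = q + 2*L (k(q, L) = 2*L + q = q + 2*L)
V = 44
W = 37 (W = (-90 + 44) + 83 = -46 + 83 = 37)
N(B) = 26 (N(B) = 37 + (-3 + 2*(-4)) = 37 + (-3 - 8) = 37 - 11 = 26)
183349 + N(-65) = 183349 + 26 = 183375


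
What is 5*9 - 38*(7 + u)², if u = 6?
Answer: -6377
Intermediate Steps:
5*9 - 38*(7 + u)² = 5*9 - 38*(7 + 6)² = 45 - 38*13² = 45 - 38*169 = 45 - 6422 = -6377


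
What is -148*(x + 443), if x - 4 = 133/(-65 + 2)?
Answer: -592592/9 ≈ -65844.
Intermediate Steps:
x = 17/9 (x = 4 + 133/(-65 + 2) = 4 + 133/(-63) = 4 + 133*(-1/63) = 4 - 19/9 = 17/9 ≈ 1.8889)
-148*(x + 443) = -148*(17/9 + 443) = -148*4004/9 = -592592/9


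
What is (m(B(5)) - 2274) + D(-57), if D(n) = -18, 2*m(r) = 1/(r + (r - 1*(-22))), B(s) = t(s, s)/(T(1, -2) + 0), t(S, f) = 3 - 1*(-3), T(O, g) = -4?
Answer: -87095/38 ≈ -2292.0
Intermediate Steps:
t(S, f) = 6 (t(S, f) = 3 + 3 = 6)
B(s) = -3/2 (B(s) = 6/(-4 + 0) = 6/(-4) = -1/4*6 = -3/2)
m(r) = 1/(2*(22 + 2*r)) (m(r) = 1/(2*(r + (r - 1*(-22)))) = 1/(2*(r + (r + 22))) = 1/(2*(r + (22 + r))) = 1/(2*(22 + 2*r)))
(m(B(5)) - 2274) + D(-57) = (1/(4*(11 - 3/2)) - 2274) - 18 = (1/(4*(19/2)) - 2274) - 18 = ((1/4)*(2/19) - 2274) - 18 = (1/38 - 2274) - 18 = -86411/38 - 18 = -87095/38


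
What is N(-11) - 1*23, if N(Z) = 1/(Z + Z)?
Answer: -507/22 ≈ -23.045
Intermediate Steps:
N(Z) = 1/(2*Z)
N(-11) - 1*23 = (½)/(-11) - 1*23 = (½)*(-1/11) - 23 = -1/22 - 23 = -507/22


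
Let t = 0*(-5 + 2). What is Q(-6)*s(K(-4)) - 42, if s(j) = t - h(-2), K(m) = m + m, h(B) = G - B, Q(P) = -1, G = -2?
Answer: -42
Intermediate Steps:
h(B) = -2 - B
t = 0 (t = 0*(-3) = 0)
K(m) = 2*m
s(j) = 0 (s(j) = 0 - (-2 - 1*(-2)) = 0 - (-2 + 2) = 0 - 1*0 = 0 + 0 = 0)
Q(-6)*s(K(-4)) - 42 = -1*0 - 42 = 0 - 42 = -42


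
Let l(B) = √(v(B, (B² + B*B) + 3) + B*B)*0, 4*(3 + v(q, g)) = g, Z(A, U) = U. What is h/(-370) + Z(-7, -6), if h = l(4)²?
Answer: -6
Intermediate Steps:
v(q, g) = -3 + g/4
l(B) = 0 (l(B) = √((-3 + ((B² + B*B) + 3)/4) + B*B)*0 = √((-3 + ((B² + B²) + 3)/4) + B²)*0 = √((-3 + (2*B² + 3)/4) + B²)*0 = √((-3 + (3 + 2*B²)/4) + B²)*0 = √((-3 + (¾ + B²/2)) + B²)*0 = √((-9/4 + B²/2) + B²)*0 = √(-9/4 + 3*B²/2)*0 = 0)
h = 0 (h = 0² = 0)
h/(-370) + Z(-7, -6) = 0/(-370) - 6 = 0*(-1/370) - 6 = 0 - 6 = -6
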